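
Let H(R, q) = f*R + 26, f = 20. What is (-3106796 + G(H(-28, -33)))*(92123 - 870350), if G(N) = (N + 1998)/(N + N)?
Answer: 215183630175282/89 ≈ 2.4178e+12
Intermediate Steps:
H(R, q) = 26 + 20*R (H(R, q) = 20*R + 26 = 26 + 20*R)
G(N) = (1998 + N)/(2*N) (G(N) = (1998 + N)/((2*N)) = (1998 + N)*(1/(2*N)) = (1998 + N)/(2*N))
(-3106796 + G(H(-28, -33)))*(92123 - 870350) = (-3106796 + (1998 + (26 + 20*(-28)))/(2*(26 + 20*(-28))))*(92123 - 870350) = (-3106796 + (1998 + (26 - 560))/(2*(26 - 560)))*(-778227) = (-3106796 + (1/2)*(1998 - 534)/(-534))*(-778227) = (-3106796 + (1/2)*(-1/534)*1464)*(-778227) = (-3106796 - 122/89)*(-778227) = -276504966/89*(-778227) = 215183630175282/89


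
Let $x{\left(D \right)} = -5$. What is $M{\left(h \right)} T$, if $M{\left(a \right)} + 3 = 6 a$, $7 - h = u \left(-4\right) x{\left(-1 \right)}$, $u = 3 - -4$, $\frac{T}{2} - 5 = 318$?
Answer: $-517446$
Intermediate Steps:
$T = 646$ ($T = 10 + 2 \cdot 318 = 10 + 636 = 646$)
$u = 7$ ($u = 3 + 4 = 7$)
$h = -133$ ($h = 7 - 7 \left(-4\right) \left(-5\right) = 7 - \left(-28\right) \left(-5\right) = 7 - 140 = -133$)
$M{\left(a \right)} = -3 + 6 a$
$M{\left(h \right)} T = \left(-3 + 6 \left(-133\right)\right) 646 = \left(-3 - 798\right) 646 = \left(-801\right) 646 = -517446$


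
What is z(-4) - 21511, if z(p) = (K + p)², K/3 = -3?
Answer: -21342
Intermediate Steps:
K = -9 (K = 3*(-3) = -9)
z(p) = (-9 + p)²
z(-4) - 21511 = (-9 - 4)² - 21511 = (-13)² - 21511 = 169 - 21511 = -21342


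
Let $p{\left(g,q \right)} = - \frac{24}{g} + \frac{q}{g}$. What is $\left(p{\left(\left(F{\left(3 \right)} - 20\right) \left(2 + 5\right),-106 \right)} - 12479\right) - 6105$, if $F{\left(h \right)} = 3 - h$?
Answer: $- \frac{260163}{14} \approx -18583.0$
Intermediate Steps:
$\left(p{\left(\left(F{\left(3 \right)} - 20\right) \left(2 + 5\right),-106 \right)} - 12479\right) - 6105 = \left(\frac{-24 - 106}{\left(\left(3 - 3\right) - 20\right) \left(2 + 5\right)} - 12479\right) - 6105 = \left(\frac{1}{\left(\left(3 - 3\right) - 20\right) 7} \left(-130\right) - 12479\right) - 6105 = \left(\frac{1}{\left(0 - 20\right) 7} \left(-130\right) - 12479\right) - 6105 = \left(\frac{1}{\left(-20\right) 7} \left(-130\right) - 12479\right) - 6105 = \left(\frac{1}{-140} \left(-130\right) - 12479\right) - 6105 = \left(\left(- \frac{1}{140}\right) \left(-130\right) - 12479\right) - 6105 = \left(\frac{13}{14} - 12479\right) - 6105 = - \frac{174693}{14} - 6105 = - \frac{260163}{14}$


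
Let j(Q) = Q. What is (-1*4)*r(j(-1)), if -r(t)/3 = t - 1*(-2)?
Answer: 12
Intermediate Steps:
r(t) = -6 - 3*t (r(t) = -3*(t - 1*(-2)) = -3*(t + 2) = -3*(2 + t) = -6 - 3*t)
(-1*4)*r(j(-1)) = (-1*4)*(-6 - 3*(-1)) = -4*(-6 + 3) = -4*(-3) = 12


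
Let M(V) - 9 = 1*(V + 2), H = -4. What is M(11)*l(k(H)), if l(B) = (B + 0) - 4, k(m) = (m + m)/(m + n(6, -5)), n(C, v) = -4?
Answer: -66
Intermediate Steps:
M(V) = 11 + V (M(V) = 9 + 1*(V + 2) = 9 + 1*(2 + V) = 9 + (2 + V) = 11 + V)
k(m) = 2*m/(-4 + m) (k(m) = (m + m)/(m - 4) = (2*m)/(-4 + m) = 2*m/(-4 + m))
l(B) = -4 + B (l(B) = B - 4 = -4 + B)
M(11)*l(k(H)) = (11 + 11)*(-4 + 2*(-4)/(-4 - 4)) = 22*(-4 + 2*(-4)/(-8)) = 22*(-4 + 2*(-4)*(-1/8)) = 22*(-4 + 1) = 22*(-3) = -66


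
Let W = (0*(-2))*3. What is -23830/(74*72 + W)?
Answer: -11915/2664 ≈ -4.4726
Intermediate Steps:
W = 0 (W = 0*3 = 0)
-23830/(74*72 + W) = -23830/(74*72 + 0) = -23830/(5328 + 0) = -23830/5328 = -23830*1/5328 = -11915/2664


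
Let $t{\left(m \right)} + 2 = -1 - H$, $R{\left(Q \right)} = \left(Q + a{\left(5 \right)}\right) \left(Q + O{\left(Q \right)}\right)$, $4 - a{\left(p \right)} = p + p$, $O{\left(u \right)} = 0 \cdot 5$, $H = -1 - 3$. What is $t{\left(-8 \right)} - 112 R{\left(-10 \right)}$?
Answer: $-17919$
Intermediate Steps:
$H = -4$
$O{\left(u \right)} = 0$
$a{\left(p \right)} = 4 - 2 p$ ($a{\left(p \right)} = 4 - \left(p + p\right) = 4 - 2 p$)
$R{\left(Q \right)} = Q \left(-6 + Q\right)$ ($R{\left(Q \right)} = \left(Q + \left(4 - 10\right)\right) \left(Q + 0\right) = \left(Q + \left(4 - 10\right)\right) Q = \left(Q - 6\right) Q = \left(-6 + Q\right) Q = Q \left(-6 + Q\right)$)
$t{\left(m \right)} = 1$ ($t{\left(m \right)} = -2 - -3 = -2 + \left(-1 + 4\right) = -2 + 3 = 1$)
$t{\left(-8 \right)} - 112 R{\left(-10 \right)} = 1 - 112 \left(- 10 \left(-6 - 10\right)\right) = 1 - 112 \left(\left(-10\right) \left(-16\right)\right) = 1 - 17920 = -17919$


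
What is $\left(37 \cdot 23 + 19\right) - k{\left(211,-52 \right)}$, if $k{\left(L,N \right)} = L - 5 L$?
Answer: $1714$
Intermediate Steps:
$k{\left(L,N \right)} = - 4 L$
$\left(37 \cdot 23 + 19\right) - k{\left(211,-52 \right)} = \left(37 \cdot 23 + 19\right) - \left(-4\right) 211 = \left(851 + 19\right) - -844 = 870 + 844 = 1714$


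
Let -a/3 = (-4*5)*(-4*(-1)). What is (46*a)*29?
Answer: 320160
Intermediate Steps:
a = 240 (a = -3*(-4*5)*(-4*(-1)) = -(-60)*4 = -3*(-80) = 240)
(46*a)*29 = (46*240)*29 = 11040*29 = 320160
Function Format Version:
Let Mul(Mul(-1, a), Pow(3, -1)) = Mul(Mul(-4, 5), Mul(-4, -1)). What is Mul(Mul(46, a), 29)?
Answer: 320160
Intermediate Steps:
a = 240 (a = Mul(-3, Mul(Mul(-4, 5), Mul(-4, -1))) = Mul(-3, Mul(-20, 4)) = Mul(-3, -80) = 240)
Mul(Mul(46, a), 29) = Mul(Mul(46, 240), 29) = Mul(11040, 29) = 320160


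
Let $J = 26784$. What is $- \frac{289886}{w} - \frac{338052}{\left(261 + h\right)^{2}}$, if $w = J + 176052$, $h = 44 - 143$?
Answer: $- \frac{1058012273}{73933722} \approx -14.31$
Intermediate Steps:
$h = -99$
$w = 202836$ ($w = 26784 + 176052 = 202836$)
$- \frac{289886}{w} - \frac{338052}{\left(261 + h\right)^{2}} = - \frac{289886}{202836} - \frac{338052}{\left(261 - 99\right)^{2}} = \left(-289886\right) \frac{1}{202836} - \frac{338052}{162^{2}} = - \frac{144943}{101418} - \frac{338052}{26244} = - \frac{144943}{101418} - \frac{28171}{2187} = - \frac{1058012273}{73933722}$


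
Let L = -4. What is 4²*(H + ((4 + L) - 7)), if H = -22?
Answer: -464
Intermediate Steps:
4²*(H + ((4 + L) - 7)) = 4²*(-22 + ((4 - 4) - 7)) = 16*(-22 + (0 - 7)) = 16*(-22 - 7) = 16*(-29) = -464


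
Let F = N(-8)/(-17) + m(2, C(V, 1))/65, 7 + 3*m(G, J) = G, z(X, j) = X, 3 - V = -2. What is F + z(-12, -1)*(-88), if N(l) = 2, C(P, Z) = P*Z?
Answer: 700033/663 ≈ 1055.9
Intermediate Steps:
V = 5 (V = 3 - 1*(-2) = 3 + 2 = 5)
m(G, J) = -7/3 + G/3
F = -95/663 (F = 2/(-17) + (-7/3 + (⅓)*2)/65 = 2*(-1/17) + (-7/3 + ⅔)*(1/65) = -2/17 - 5/3*1/65 = -2/17 - 1/39 = -95/663 ≈ -0.14329)
F + z(-12, -1)*(-88) = -95/663 - 12*(-88) = -95/663 + 1056 = 700033/663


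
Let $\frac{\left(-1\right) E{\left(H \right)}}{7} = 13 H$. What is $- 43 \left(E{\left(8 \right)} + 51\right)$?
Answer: $29111$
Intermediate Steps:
$E{\left(H \right)} = - 91 H$ ($E{\left(H \right)} = - 7 \cdot 13 H = - 91 H$)
$- 43 \left(E{\left(8 \right)} + 51\right) = - 43 \left(\left(-91\right) 8 + 51\right) = - 43 \left(-728 + 51\right) = \left(-43\right) \left(-677\right) = 29111$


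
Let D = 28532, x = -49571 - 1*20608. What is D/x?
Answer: -28532/70179 ≈ -0.40656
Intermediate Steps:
x = -70179 (x = -49571 - 20608 = -70179)
D/x = 28532/(-70179) = 28532*(-1/70179) = -28532/70179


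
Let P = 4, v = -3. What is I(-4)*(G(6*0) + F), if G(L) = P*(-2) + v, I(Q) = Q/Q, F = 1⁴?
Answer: -10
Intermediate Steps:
F = 1
I(Q) = 1
G(L) = -11 (G(L) = 4*(-2) - 3 = -8 - 3 = -11)
I(-4)*(G(6*0) + F) = 1*(-11 + 1) = 1*(-10) = -10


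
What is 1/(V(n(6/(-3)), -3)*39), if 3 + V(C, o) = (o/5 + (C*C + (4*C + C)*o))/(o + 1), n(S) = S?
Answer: -10/7683 ≈ -0.0013016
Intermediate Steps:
V(C, o) = -3 + (C² + o/5 + 5*C*o)/(1 + o) (V(C, o) = -3 + (o/5 + (C*C + (4*C + C)*o))/(o + 1) = -3 + (o*(⅕) + (C² + (5*C)*o))/(1 + o) = -3 + (o/5 + (C² + 5*C*o))/(1 + o) = -3 + (C² + o/5 + 5*C*o)/(1 + o))
1/(V(n(6/(-3)), -3)*39) = 1/(((-3 + (6/(-3))² - 14/5*(-3) + 5*(6/(-3))*(-3))/(1 - 3))*39) = 1/(((-3 + (6*(-⅓))² + 42/5 + 5*(6*(-⅓))*(-3))/(-2))*39) = 1/(-(-3 + (-2)² + 42/5 + 5*(-2)*(-3))/2*39) = 1/(-(-3 + 4 + 42/5 + 30)/2*39) = 1/(-½*197/5*39) = 1/(-197/10*39) = 1/(-7683/10) = -10/7683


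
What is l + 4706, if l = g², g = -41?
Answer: 6387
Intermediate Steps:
l = 1681 (l = (-41)² = 1681)
l + 4706 = 1681 + 4706 = 6387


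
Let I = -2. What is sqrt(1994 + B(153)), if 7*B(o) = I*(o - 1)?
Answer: sqrt(95578)/7 ≈ 44.165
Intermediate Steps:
B(o) = 2/7 - 2*o/7 (B(o) = (-2*(o - 1))/7 = (-2*(-1 + o))/7 = (2 - 2*o)/7 = 2/7 - 2*o/7)
sqrt(1994 + B(153)) = sqrt(1994 + (2/7 - 2/7*153)) = sqrt(1994 + (2/7 - 306/7)) = sqrt(1994 - 304/7) = sqrt(13654/7) = sqrt(95578)/7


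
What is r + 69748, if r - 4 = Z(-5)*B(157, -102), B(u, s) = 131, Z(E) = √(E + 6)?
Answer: 69883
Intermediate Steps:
Z(E) = √(6 + E)
r = 135 (r = 4 + √(6 - 5)*131 = 4 + √1*131 = 4 + 1*131 = 4 + 131 = 135)
r + 69748 = 135 + 69748 = 69883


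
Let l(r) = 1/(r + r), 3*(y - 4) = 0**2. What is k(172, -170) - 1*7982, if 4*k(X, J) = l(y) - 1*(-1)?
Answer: -255415/32 ≈ -7981.7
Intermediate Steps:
y = 4 (y = 4 + (1/3)*0**2 = 4 + (1/3)*0 = 4 + 0 = 4)
l(r) = 1/(2*r)
k(X, J) = 9/32 (k(X, J) = ((1/2)/4 - 1*(-1))/4 = ((1/2)*(1/4) + 1)/4 = (1/8 + 1)/4 = (1/4)*(9/8) = 9/32)
k(172, -170) - 1*7982 = 9/32 - 1*7982 = 9/32 - 7982 = -255415/32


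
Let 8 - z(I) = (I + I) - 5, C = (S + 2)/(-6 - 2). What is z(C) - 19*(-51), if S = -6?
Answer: 981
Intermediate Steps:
C = ½ (C = (-6 + 2)/(-6 - 2) = -4/(-8) = -4*(-⅛) = ½ ≈ 0.50000)
z(I) = 13 - 2*I (z(I) = 8 - ((I + I) - 5) = 8 - (2*I - 5) = 8 - (-5 + 2*I) = 8 + (5 - 2*I) = 13 - 2*I)
z(C) - 19*(-51) = (13 - 2*½) - 19*(-51) = (13 - 1) + 969 = 12 + 969 = 981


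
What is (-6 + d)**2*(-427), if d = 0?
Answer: -15372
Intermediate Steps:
(-6 + d)**2*(-427) = (-6 + 0)**2*(-427) = (-6)**2*(-427) = 36*(-427) = -15372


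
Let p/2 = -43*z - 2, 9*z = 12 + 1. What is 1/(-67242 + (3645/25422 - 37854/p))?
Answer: -4889498/327335436879 ≈ -1.4937e-5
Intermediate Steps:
z = 13/9 (z = (12 + 1)/9 = (1/9)*13 = 13/9 ≈ 1.4444)
p = -1154/9 (p = 2*(-43*13/9 - 2) = 2*(-559/9 - 2) = 2*(-577/9) = -1154/9 ≈ -128.22)
1/(-67242 + (3645/25422 - 37854/p)) = 1/(-67242 + (3645/25422 - 37854/(-1154/9))) = 1/(-67242 + (3645*(1/25422) - 37854*(-9/1154))) = 1/(-67242 + (1215/8474 + 170343/577)) = 1/(-67242 + 1444187637/4889498) = 1/(-327335436879/4889498) = -4889498/327335436879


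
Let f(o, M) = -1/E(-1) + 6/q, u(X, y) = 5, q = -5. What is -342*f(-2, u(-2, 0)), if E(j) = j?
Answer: 342/5 ≈ 68.400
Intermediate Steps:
f(o, M) = -1/5 (f(o, M) = -1/(-1) + 6/(-5) = -1*(-1) + 6*(-1/5) = 1 - 6/5 = -1/5)
-342*f(-2, u(-2, 0)) = -342*(-1/5) = 342/5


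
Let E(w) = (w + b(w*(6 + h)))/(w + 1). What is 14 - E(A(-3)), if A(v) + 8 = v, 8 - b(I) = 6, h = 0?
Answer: 131/10 ≈ 13.100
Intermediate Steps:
b(I) = 2 (b(I) = 8 - 1*6 = 8 - 6 = 2)
A(v) = -8 + v
E(w) = (2 + w)/(1 + w) (E(w) = (w + 2)/(w + 1) = (2 + w)/(1 + w))
14 - E(A(-3)) = 14 - (2 + (-8 - 3))/(1 + (-8 - 3)) = 14 - (2 - 11)/(1 - 11) = 14 - (-9)/(-10) = 14 - (-1)*(-9)/10 = 14 - 1*9/10 = 14 - 9/10 = 131/10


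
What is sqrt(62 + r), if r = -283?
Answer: I*sqrt(221) ≈ 14.866*I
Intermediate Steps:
sqrt(62 + r) = sqrt(62 - 283) = sqrt(-221) = I*sqrt(221)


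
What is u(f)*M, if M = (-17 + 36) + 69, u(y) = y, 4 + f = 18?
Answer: 1232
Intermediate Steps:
f = 14 (f = -4 + 18 = 14)
M = 88 (M = 19 + 69 = 88)
u(f)*M = 14*88 = 1232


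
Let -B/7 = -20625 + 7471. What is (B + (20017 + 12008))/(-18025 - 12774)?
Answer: -124103/30799 ≈ -4.0294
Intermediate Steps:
B = 92078 (B = -7*(-20625 + 7471) = -7*(-13154) = 92078)
(B + (20017 + 12008))/(-18025 - 12774) = (92078 + (20017 + 12008))/(-18025 - 12774) = (92078 + 32025)/(-30799) = 124103*(-1/30799) = -124103/30799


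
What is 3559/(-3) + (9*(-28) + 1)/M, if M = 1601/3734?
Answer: -8509661/4803 ≈ -1771.7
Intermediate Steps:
M = 1601/3734 (M = 1601*(1/3734) = 1601/3734 ≈ 0.42876)
3559/(-3) + (9*(-28) + 1)/M = 3559/(-3) + (9*(-28) + 1)/(1601/3734) = 3559*(-⅓) + (-252 + 1)*(3734/1601) = -3559/3 - 251*3734/1601 = -3559/3 - 937234/1601 = -8509661/4803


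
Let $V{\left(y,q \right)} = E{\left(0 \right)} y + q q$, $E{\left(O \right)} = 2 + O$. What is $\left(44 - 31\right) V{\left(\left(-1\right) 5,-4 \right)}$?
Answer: $78$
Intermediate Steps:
$V{\left(y,q \right)} = q^{2} + 2 y$ ($V{\left(y,q \right)} = \left(2 + 0\right) y + q q = 2 y + q^{2} = q^{2} + 2 y$)
$\left(44 - 31\right) V{\left(\left(-1\right) 5,-4 \right)} = \left(44 - 31\right) \left(\left(-4\right)^{2} + 2 \left(\left(-1\right) 5\right)\right) = 13 \left(16 + 2 \left(-5\right)\right) = 13 \left(16 - 10\right) = 13 \cdot 6 = 78$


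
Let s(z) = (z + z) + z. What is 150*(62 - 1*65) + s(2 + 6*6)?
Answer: -336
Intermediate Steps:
s(z) = 3*z (s(z) = 2*z + z = 3*z)
150*(62 - 1*65) + s(2 + 6*6) = 150*(62 - 1*65) + 3*(2 + 6*6) = 150*(62 - 65) + 3*(2 + 36) = 150*(-3) + 3*38 = -450 + 114 = -336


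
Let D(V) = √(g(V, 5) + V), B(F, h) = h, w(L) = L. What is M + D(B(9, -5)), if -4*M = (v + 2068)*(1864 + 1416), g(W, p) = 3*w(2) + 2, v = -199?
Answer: -1532580 + √3 ≈ -1.5326e+6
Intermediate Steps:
g(W, p) = 8 (g(W, p) = 3*2 + 2 = 6 + 2 = 8)
D(V) = √(8 + V)
M = -1532580 (M = -(-199 + 2068)*(1864 + 1416)/4 = -1869*3280/4 = -¼*6130320 = -1532580)
M + D(B(9, -5)) = -1532580 + √(8 - 5) = -1532580 + √3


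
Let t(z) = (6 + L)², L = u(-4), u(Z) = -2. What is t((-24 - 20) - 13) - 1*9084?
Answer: -9068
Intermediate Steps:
L = -2
t(z) = 16 (t(z) = (6 - 2)² = 4² = 16)
t((-24 - 20) - 13) - 1*9084 = 16 - 1*9084 = 16 - 9084 = -9068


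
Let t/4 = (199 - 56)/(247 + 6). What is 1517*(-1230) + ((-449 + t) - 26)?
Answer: -42926803/23 ≈ -1.8664e+6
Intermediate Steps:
t = 52/23 (t = 4*((199 - 56)/(247 + 6)) = 4*(143/253) = 4*(143*(1/253)) = 4*(13/23) = 52/23 ≈ 2.2609)
1517*(-1230) + ((-449 + t) - 26) = 1517*(-1230) + ((-449 + 52/23) - 26) = -1865910 + (-10275/23 - 26) = -1865910 - 10873/23 = -42926803/23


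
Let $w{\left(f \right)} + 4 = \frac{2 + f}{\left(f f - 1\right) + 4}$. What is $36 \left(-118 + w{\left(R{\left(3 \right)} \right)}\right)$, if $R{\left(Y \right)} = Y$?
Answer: $-4377$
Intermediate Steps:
$w{\left(f \right)} = -4 + \frac{2 + f}{3 + f^{2}}$ ($w{\left(f \right)} = -4 + \frac{2 + f}{\left(f f - 1\right) + 4} = -4 + \frac{2 + f}{\left(f^{2} - 1\right) + 4} = -4 + \frac{2 + f}{\left(-1 + f^{2}\right) + 4} = -4 + \frac{2 + f}{3 + f^{2}}$)
$36 \left(-118 + w{\left(R{\left(3 \right)} \right)}\right) = 36 \left(-118 + \frac{-10 + 3 - 4 \cdot 3^{2}}{3 + 3^{2}}\right) = 36 \left(-118 + \frac{-10 + 3 - 36}{3 + 9}\right) = 36 \left(-118 + \frac{-10 + 3 - 36}{12}\right) = 36 \left(-118 + \frac{1}{12} \left(-43\right)\right) = 36 \left(-118 - \frac{43}{12}\right) = 36 \left(- \frac{1459}{12}\right) = -4377$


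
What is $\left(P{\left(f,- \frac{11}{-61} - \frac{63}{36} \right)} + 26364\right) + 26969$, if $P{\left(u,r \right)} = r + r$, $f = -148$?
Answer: $\frac{6506243}{122} \approx 53330.0$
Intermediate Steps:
$P{\left(u,r \right)} = 2 r$
$\left(P{\left(f,- \frac{11}{-61} - \frac{63}{36} \right)} + 26364\right) + 26969 = \left(2 \left(- \frac{11}{-61} - \frac{63}{36}\right) + 26364\right) + 26969 = \left(2 \left(\left(-11\right) \left(- \frac{1}{61}\right) - \frac{7}{4}\right) + 26364\right) + 26969 = \left(2 \left(\frac{11}{61} - \frac{7}{4}\right) + 26364\right) + 26969 = \left(2 \left(- \frac{383}{244}\right) + 26364\right) + 26969 = \left(- \frac{383}{122} + 26364\right) + 26969 = \frac{3216025}{122} + 26969 = \frac{6506243}{122}$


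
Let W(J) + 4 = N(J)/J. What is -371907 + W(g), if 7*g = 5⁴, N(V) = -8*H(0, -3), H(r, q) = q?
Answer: -232444207/625 ≈ -3.7191e+5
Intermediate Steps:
N(V) = 24 (N(V) = -8*(-3) = 24)
g = 625/7 (g = (⅐)*5⁴ = (⅐)*625 = 625/7 ≈ 89.286)
W(J) = -4 + 24/J
-371907 + W(g) = -371907 + (-4 + 24/(625/7)) = -371907 + (-4 + 24*(7/625)) = -371907 + (-4 + 168/625) = -371907 - 2332/625 = -232444207/625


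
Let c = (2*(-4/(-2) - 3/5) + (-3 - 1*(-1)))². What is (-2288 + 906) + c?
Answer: -34534/25 ≈ -1381.4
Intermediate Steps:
c = 16/25 (c = (2*(-4*(-½) - 3*⅕) + (-3 + 1))² = (2*(2 - ⅗) - 2)² = (2*(7/5) - 2)² = (14/5 - 2)² = (⅘)² = 16/25 ≈ 0.64000)
(-2288 + 906) + c = (-2288 + 906) + 16/25 = -1382 + 16/25 = -34534/25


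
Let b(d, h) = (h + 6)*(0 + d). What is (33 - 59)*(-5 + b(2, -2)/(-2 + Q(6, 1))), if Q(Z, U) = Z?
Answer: 78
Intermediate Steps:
b(d, h) = d*(6 + h) (b(d, h) = (6 + h)*d = d*(6 + h))
(33 - 59)*(-5 + b(2, -2)/(-2 + Q(6, 1))) = (33 - 59)*(-5 + (2*(6 - 2))/(-2 + 6)) = -26*(-5 + (2*4)/4) = -26*(-5 + (1/4)*8) = -26*(-5 + 2) = -26*(-3) = 78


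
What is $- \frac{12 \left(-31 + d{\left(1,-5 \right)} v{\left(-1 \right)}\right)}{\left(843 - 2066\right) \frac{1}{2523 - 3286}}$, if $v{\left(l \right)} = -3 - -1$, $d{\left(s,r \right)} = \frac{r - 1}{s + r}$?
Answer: $\frac{311304}{1223} \approx 254.54$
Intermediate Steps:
$d{\left(s,r \right)} = \frac{-1 + r}{r + s}$
$v{\left(l \right)} = -2$ ($v{\left(l \right)} = -3 + 1 = -2$)
$- \frac{12 \left(-31 + d{\left(1,-5 \right)} v{\left(-1 \right)}\right)}{\left(843 - 2066\right) \frac{1}{2523 - 3286}} = - \frac{12 \left(-31 + \frac{-1 - 5}{-5 + 1} \left(-2\right)\right)}{\left(843 - 2066\right) \frac{1}{2523 - 3286}} = - \frac{12 \left(-31 + \frac{1}{-4} \left(-6\right) \left(-2\right)\right)}{\left(-1223\right) \frac{1}{-763}} = - \frac{12 \left(-31 + \left(- \frac{1}{4}\right) \left(-6\right) \left(-2\right)\right)}{\left(-1223\right) \left(- \frac{1}{763}\right)} = - \frac{12 \left(-31 + \frac{3}{2} \left(-2\right)\right)}{\frac{1223}{763}} = - \frac{12 \left(-31 - 3\right) 763}{1223} = - \frac{12 \left(-34\right) 763}{1223} = - \frac{\left(-408\right) 763}{1223} = \left(-1\right) \left(- \frac{311304}{1223}\right) = \frac{311304}{1223}$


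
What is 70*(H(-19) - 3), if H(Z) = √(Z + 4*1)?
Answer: -210 + 70*I*√15 ≈ -210.0 + 271.11*I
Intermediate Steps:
H(Z) = √(4 + Z) (H(Z) = √(Z + 4) = √(4 + Z))
70*(H(-19) - 3) = 70*(√(4 - 19) - 3) = 70*(√(-15) - 3) = 70*(I*√15 - 3) = 70*(-3 + I*√15) = -210 + 70*I*√15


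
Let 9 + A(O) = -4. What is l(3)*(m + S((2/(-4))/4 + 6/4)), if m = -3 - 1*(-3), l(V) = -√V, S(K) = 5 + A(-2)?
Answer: 8*√3 ≈ 13.856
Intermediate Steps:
A(O) = -13 (A(O) = -9 - 4 = -13)
S(K) = -8 (S(K) = 5 - 13 = -8)
m = 0 (m = -3 + 3 = 0)
l(3)*(m + S((2/(-4))/4 + 6/4)) = (-√3)*(0 - 8) = -√3*(-8) = 8*√3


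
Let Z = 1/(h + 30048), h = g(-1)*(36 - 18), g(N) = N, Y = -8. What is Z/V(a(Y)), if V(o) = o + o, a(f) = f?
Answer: -1/480480 ≈ -2.0813e-6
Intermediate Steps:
h = -18 (h = -(36 - 18) = -1*18 = -18)
V(o) = 2*o
Z = 1/30030 (Z = 1/(-18 + 30048) = 1/30030 ≈ 3.3300e-5)
Z/V(a(Y)) = 1/(30030*((2*(-8)))) = (1/30030)/(-16) = (1/30030)*(-1/16) = -1/480480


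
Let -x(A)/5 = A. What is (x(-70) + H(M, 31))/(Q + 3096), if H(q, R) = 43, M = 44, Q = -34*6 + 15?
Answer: 131/969 ≈ 0.13519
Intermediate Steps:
x(A) = -5*A
Q = -189 (Q = -204 + 15 = -189)
(x(-70) + H(M, 31))/(Q + 3096) = (-5*(-70) + 43)/(-189 + 3096) = (350 + 43)/2907 = 393*(1/2907) = 131/969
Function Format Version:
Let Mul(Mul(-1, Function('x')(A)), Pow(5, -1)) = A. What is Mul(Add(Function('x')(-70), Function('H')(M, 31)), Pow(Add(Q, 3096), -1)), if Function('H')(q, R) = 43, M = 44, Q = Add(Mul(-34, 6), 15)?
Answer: Rational(131, 969) ≈ 0.13519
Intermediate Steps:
Function('x')(A) = Mul(-5, A)
Q = -189 (Q = Add(-204, 15) = -189)
Mul(Add(Function('x')(-70), Function('H')(M, 31)), Pow(Add(Q, 3096), -1)) = Mul(Add(Mul(-5, -70), 43), Pow(Add(-189, 3096), -1)) = Mul(Add(350, 43), Pow(2907, -1)) = Mul(393, Rational(1, 2907)) = Rational(131, 969)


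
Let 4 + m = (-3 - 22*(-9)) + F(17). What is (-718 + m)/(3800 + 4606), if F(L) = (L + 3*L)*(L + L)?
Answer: 595/2802 ≈ 0.21235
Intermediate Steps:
F(L) = 8*L**2 (F(L) = (4*L)*(2*L) = 8*L**2)
m = 2503 (m = -4 + ((-3 - 22*(-9)) + 8*17**2) = -4 + ((-3 + 198) + 8*289) = -4 + (195 + 2312) = -4 + 2507 = 2503)
(-718 + m)/(3800 + 4606) = (-718 + 2503)/(3800 + 4606) = 1785/8406 = 1785*(1/8406) = 595/2802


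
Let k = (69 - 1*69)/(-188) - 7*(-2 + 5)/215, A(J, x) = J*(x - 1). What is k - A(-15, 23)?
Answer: 70929/215 ≈ 329.90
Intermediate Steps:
A(J, x) = J*(-1 + x)
k = -21/215 (k = (69 - 69)*(-1/188) - 7*3*(1/215) = 0*(-1/188) - 21*1/215 = 0 - 21/215 = -21/215 ≈ -0.097674)
k - A(-15, 23) = -21/215 - (-15)*(-1 + 23) = -21/215 - (-15)*22 = -21/215 - 1*(-330) = -21/215 + 330 = 70929/215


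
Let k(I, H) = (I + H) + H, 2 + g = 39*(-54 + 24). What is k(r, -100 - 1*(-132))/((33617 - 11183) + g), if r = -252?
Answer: -94/10631 ≈ -0.0088421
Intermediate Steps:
g = -1172 (g = -2 + 39*(-54 + 24) = -2 + 39*(-30) = -2 - 1170 = -1172)
k(I, H) = I + 2*H (k(I, H) = (H + I) + H = I + 2*H)
k(r, -100 - 1*(-132))/((33617 - 11183) + g) = (-252 + 2*(-100 - 1*(-132)))/((33617 - 11183) - 1172) = (-252 + 2*(-100 + 132))/(22434 - 1172) = (-252 + 2*32)/21262 = (-252 + 64)*(1/21262) = -188*1/21262 = -94/10631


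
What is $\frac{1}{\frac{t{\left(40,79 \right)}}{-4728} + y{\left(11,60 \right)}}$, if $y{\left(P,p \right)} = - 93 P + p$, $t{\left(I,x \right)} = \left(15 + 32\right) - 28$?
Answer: $- \frac{4728}{4553083} \approx -0.0010384$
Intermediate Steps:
$t{\left(I,x \right)} = 19$ ($t{\left(I,x \right)} = 47 - 28 = 19$)
$y{\left(P,p \right)} = p - 93 P$
$\frac{1}{\frac{t{\left(40,79 \right)}}{-4728} + y{\left(11,60 \right)}} = \frac{1}{\frac{19}{-4728} + \left(60 - 1023\right)} = \frac{1}{19 \left(- \frac{1}{4728}\right) + \left(60 - 1023\right)} = \frac{1}{- \frac{19}{4728} - 963} = \frac{1}{- \frac{4553083}{4728}} = - \frac{4728}{4553083}$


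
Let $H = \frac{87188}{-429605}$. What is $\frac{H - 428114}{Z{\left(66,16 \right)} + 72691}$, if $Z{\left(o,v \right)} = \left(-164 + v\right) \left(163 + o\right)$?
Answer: $- \frac{61306667386}{5556081465} \approx -11.034$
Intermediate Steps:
$H = - \frac{87188}{429605}$ ($H = 87188 \left(- \frac{1}{429605}\right) = - \frac{87188}{429605} \approx -0.20295$)
$\frac{H - 428114}{Z{\left(66,16 \right)} + 72691} = \frac{- \frac{87188}{429605} - 428114}{\left(-26732 - 10824 + 163 \cdot 16 + 66 \cdot 16\right) + 72691} = - \frac{183920002158}{429605 \left(\left(-26732 - 10824 + 2608 + 1056\right) + 72691\right)} = - \frac{183920002158}{429605 \left(-33892 + 72691\right)} = - \frac{183920002158}{429605 \cdot 38799} = \left(- \frac{183920002158}{429605}\right) \frac{1}{38799} = - \frac{61306667386}{5556081465}$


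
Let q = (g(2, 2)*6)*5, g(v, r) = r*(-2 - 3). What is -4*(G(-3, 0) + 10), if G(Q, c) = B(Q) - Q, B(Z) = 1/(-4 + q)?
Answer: -3951/76 ≈ -51.987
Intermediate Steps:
g(v, r) = -5*r (g(v, r) = r*(-5) = -5*r)
q = -300 (q = (-5*2*6)*5 = -10*6*5 = -60*5 = -300)
B(Z) = -1/304 (B(Z) = 1/(-4 - 300) = 1/(-304) = -1/304)
G(Q, c) = -1/304 - Q
-4*(G(-3, 0) + 10) = -4*((-1/304 - 1*(-3)) + 10) = -4*((-1/304 + 3) + 10) = -4*(911/304 + 10) = -4*3951/304 = -3951/76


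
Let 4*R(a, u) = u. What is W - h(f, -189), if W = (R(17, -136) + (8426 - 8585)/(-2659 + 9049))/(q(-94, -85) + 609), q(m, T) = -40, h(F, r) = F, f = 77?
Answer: -93394163/1211970 ≈ -77.060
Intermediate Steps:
R(a, u) = u/4
W = -72473/1211970 (W = ((¼)*(-136) + (8426 - 8585)/(-2659 + 9049))/(-40 + 609) = (-34 - 159/6390)/569 = (-34 - 159*1/6390)*(1/569) = (-34 - 53/2130)*(1/569) = -72473/2130*1/569 = -72473/1211970 ≈ -0.059798)
W - h(f, -189) = -72473/1211970 - 1*77 = -72473/1211970 - 77 = -93394163/1211970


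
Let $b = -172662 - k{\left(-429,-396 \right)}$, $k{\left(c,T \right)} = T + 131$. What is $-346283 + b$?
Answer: $-518680$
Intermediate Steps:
$k{\left(c,T \right)} = 131 + T$
$b = -172397$ ($b = -172662 - \left(131 - 396\right) = -172662 - -265 = -172662 + 265 = -172397$)
$-346283 + b = -346283 - 172397 = -518680$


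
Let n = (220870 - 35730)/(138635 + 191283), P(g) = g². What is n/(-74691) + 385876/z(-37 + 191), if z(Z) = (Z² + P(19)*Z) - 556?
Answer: 2377176320922632/485162153247213 ≈ 4.8998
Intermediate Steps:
z(Z) = -556 + Z² + 361*Z (z(Z) = (Z² + 19²*Z) - 556 = (Z² + 361*Z) - 556 = -556 + Z² + 361*Z)
n = 92570/164959 (n = 185140/329918 = 185140*(1/329918) = 92570/164959 ≈ 0.56117)
n/(-74691) + 385876/z(-37 + 191) = (92570/164959)/(-74691) + 385876/(-556 + (-37 + 191)² + 361*(-37 + 191)) = (92570/164959)*(-1/74691) + 385876/(-556 + 154² + 361*154) = -92570/12320952669 + 385876/(-556 + 23716 + 55594) = -92570/12320952669 + 385876/78754 = -92570/12320952669 + 385876*(1/78754) = -92570/12320952669 + 192938/39377 = 2377176320922632/485162153247213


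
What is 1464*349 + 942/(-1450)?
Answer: 370428129/725 ≈ 5.1094e+5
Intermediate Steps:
1464*349 + 942/(-1450) = 510936 + 942*(-1/1450) = 510936 - 471/725 = 370428129/725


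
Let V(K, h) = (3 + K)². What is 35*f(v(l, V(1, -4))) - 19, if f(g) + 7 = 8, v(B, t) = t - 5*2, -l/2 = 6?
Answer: 16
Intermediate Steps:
l = -12 (l = -2*6 = -12)
v(B, t) = -10 + t (v(B, t) = t - 10 = -10 + t)
f(g) = 1 (f(g) = -7 + 8 = 1)
35*f(v(l, V(1, -4))) - 19 = 35*1 - 19 = 35 - 19 = 16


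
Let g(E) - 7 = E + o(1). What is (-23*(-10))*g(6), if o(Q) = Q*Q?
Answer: 3220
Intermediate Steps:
o(Q) = Q**2
g(E) = 8 + E (g(E) = 7 + (E + 1**2) = 7 + (E + 1) = 7 + (1 + E) = 8 + E)
(-23*(-10))*g(6) = (-23*(-10))*(8 + 6) = 230*14 = 3220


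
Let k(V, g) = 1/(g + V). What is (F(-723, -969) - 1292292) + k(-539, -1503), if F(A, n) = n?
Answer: -2640838963/2042 ≈ -1.2933e+6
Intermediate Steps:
k(V, g) = 1/(V + g)
(F(-723, -969) - 1292292) + k(-539, -1503) = (-969 - 1292292) + 1/(-539 - 1503) = -1293261 + 1/(-2042) = -1293261 - 1/2042 = -2640838963/2042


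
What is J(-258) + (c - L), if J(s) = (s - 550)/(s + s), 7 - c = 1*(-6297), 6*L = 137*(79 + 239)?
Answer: -123251/129 ≈ -955.43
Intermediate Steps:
L = 7261 (L = (137*(79 + 239))/6 = (137*318)/6 = (⅙)*43566 = 7261)
c = 6304 (c = 7 - (-6297) = 7 - 1*(-6297) = 7 + 6297 = 6304)
J(s) = (-550 + s)/(2*s) (J(s) = (-550 + s)/((2*s)) = (-550 + s)*(1/(2*s)) = (-550 + s)/(2*s))
J(-258) + (c - L) = (½)*(-550 - 258)/(-258) + (6304 - 1*7261) = (½)*(-1/258)*(-808) + (6304 - 7261) = 202/129 - 957 = -123251/129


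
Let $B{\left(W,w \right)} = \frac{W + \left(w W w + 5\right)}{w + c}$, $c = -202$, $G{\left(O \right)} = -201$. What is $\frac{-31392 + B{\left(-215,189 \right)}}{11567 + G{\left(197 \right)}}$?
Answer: $\frac{7272129}{147758} \approx 49.216$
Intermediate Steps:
$B{\left(W,w \right)} = \frac{5 + W + W w^{2}}{-202 + w}$ ($B{\left(W,w \right)} = \frac{W + \left(w W w + 5\right)}{w - 202} = \frac{W + \left(W w w + 5\right)}{-202 + w} = \frac{W + \left(W w^{2} + 5\right)}{-202 + w} = \frac{W + \left(5 + W w^{2}\right)}{-202 + w} = \frac{5 + W + W w^{2}}{-202 + w}$)
$\frac{-31392 + B{\left(-215,189 \right)}}{11567 + G{\left(197 \right)}} = \frac{-31392 + \frac{5 - 215 - 215 \cdot 189^{2}}{-202 + 189}}{11567 - 201} = \frac{-31392 + \frac{5 - 215 - 7680015}{-13}}{11366} = \left(-31392 - \frac{5 - 215 - 7680015}{13}\right) \frac{1}{11366} = \left(-31392 - - \frac{7680225}{13}\right) \frac{1}{11366} = \left(-31392 + \frac{7680225}{13}\right) \frac{1}{11366} = \frac{7272129}{13} \cdot \frac{1}{11366} = \frac{7272129}{147758}$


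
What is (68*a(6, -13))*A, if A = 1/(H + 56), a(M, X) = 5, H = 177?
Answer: 340/233 ≈ 1.4592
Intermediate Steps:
A = 1/233 (A = 1/(177 + 56) = 1/233 ≈ 0.0042918)
(68*a(6, -13))*A = (68*5)*(1/233) = 340*(1/233) = 340/233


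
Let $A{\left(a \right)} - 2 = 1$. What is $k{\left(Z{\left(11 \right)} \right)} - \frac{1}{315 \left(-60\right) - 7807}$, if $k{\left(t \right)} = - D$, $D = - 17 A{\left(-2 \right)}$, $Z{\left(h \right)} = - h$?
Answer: $\frac{1362058}{26707} \approx 51.0$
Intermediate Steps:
$A{\left(a \right)} = 3$ ($A{\left(a \right)} = 2 + 1 = 3$)
$D = -51$ ($D = \left(-17\right) 3 = -51$)
$k{\left(t \right)} = 51$ ($k{\left(t \right)} = \left(-1\right) \left(-51\right) = 51$)
$k{\left(Z{\left(11 \right)} \right)} - \frac{1}{315 \left(-60\right) - 7807} = 51 - \frac{1}{315 \left(-60\right) - 7807} = 51 - \frac{1}{-18900 - 7807} = 51 - \frac{1}{-26707} = 51 - - \frac{1}{26707} = 51 + \frac{1}{26707} = \frac{1362058}{26707}$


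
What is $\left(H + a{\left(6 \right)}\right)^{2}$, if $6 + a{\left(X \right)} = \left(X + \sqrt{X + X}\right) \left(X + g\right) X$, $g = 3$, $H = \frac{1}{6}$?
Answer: $\frac{4903993}{36} + 68724 \sqrt{3} \approx 2.5526 \cdot 10^{5}$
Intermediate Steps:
$H = \frac{1}{6} \approx 0.16667$
$a{\left(X \right)} = -6 + X \left(3 + X\right) \left(X + \sqrt{2} \sqrt{X}\right)$ ($a{\left(X \right)} = -6 + \left(X + \sqrt{X + X}\right) \left(X + 3\right) X = -6 + \left(X + \sqrt{2 X}\right) \left(3 + X\right) X = -6 + \left(X + \sqrt{2} \sqrt{X}\right) \left(3 + X\right) X = -6 + \left(3 + X\right) \left(X + \sqrt{2} \sqrt{X}\right) X = -6 + X \left(3 + X\right) \left(X + \sqrt{2} \sqrt{X}\right)$)
$\left(H + a{\left(6 \right)}\right)^{2} = \left(\frac{1}{6} + \left(-6 + 6^{3} + 3 \cdot 6^{2} + \sqrt{2} \cdot 6^{\frac{5}{2}} + 3 \sqrt{2} \cdot 6^{\frac{3}{2}}\right)\right)^{2} = \left(\frac{1}{6} + \left(-6 + 216 + 3 \cdot 36 + \sqrt{2} \cdot 36 \sqrt{6} + 3 \sqrt{2} \cdot 6 \sqrt{6}\right)\right)^{2} = \left(\frac{1}{6} + \left(-6 + 216 + 108 + 72 \sqrt{3} + 36 \sqrt{3}\right)\right)^{2} = \left(\frac{1}{6} + \left(318 + 108 \sqrt{3}\right)\right)^{2} = \left(\frac{1909}{6} + 108 \sqrt{3}\right)^{2}$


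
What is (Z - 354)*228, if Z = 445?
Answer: 20748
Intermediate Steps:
(Z - 354)*228 = (445 - 354)*228 = 91*228 = 20748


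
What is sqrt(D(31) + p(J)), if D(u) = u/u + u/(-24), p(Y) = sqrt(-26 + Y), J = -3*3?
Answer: sqrt(-42 + 144*I*sqrt(35))/12 ≈ 1.678 + 1.7628*I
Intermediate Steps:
J = -9
D(u) = 1 - u/24 (D(u) = 1 + u*(-1/24) = 1 - u/24)
sqrt(D(31) + p(J)) = sqrt((1 - 1/24*31) + sqrt(-26 - 9)) = sqrt((1 - 31/24) + sqrt(-35)) = sqrt(-7/24 + I*sqrt(35))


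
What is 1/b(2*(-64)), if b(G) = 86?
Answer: 1/86 ≈ 0.011628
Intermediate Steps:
1/b(2*(-64)) = 1/86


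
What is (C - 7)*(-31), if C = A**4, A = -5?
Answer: -19158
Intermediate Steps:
C = 625 (C = (-5)**4 = 625)
(C - 7)*(-31) = (625 - 7)*(-31) = 618*(-31) = -19158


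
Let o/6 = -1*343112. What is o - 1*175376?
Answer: -2234048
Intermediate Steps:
o = -2058672 (o = 6*(-1*343112) = 6*(-343112) = -2058672)
o - 1*175376 = -2058672 - 1*175376 = -2058672 - 175376 = -2234048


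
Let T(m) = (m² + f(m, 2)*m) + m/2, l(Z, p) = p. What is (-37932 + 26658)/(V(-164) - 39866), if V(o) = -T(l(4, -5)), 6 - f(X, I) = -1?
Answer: 7516/26569 ≈ 0.28289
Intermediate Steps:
f(X, I) = 7 (f(X, I) = 6 - 1*(-1) = 6 + 1 = 7)
T(m) = m² + 15*m/2 (T(m) = (m² + 7*m) + m/2 = m² + 15*m/2)
V(o) = 25/2 (V(o) = -(-5)*(15 + 2*(-5))/2 = -(-5)*(15 - 10)/2 = -(-5)*5/2 = -1*(-25/2) = 25/2)
(-37932 + 26658)/(V(-164) - 39866) = (-37932 + 26658)/(25/2 - 39866) = -11274/(-79707/2) = -11274*(-2/79707) = 7516/26569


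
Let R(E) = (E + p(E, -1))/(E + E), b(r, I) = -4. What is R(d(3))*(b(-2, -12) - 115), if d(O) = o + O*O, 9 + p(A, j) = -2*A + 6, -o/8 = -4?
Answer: 2618/41 ≈ 63.854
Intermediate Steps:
o = 32 (o = -8*(-4) = 32)
p(A, j) = -3 - 2*A (p(A, j) = -9 + (-2*A + 6) = -9 + (6 - 2*A) = -3 - 2*A)
d(O) = 32 + O² (d(O) = 32 + O*O = 32 + O²)
R(E) = (-3 - E)/(2*E) (R(E) = (E + (-3 - 2*E))/(E + E) = (-3 - E)/((2*E)) = (-3 - E)*(1/(2*E)) = (-3 - E)/(2*E))
R(d(3))*(b(-2, -12) - 115) = ((-3 - (32 + 3²))/(2*(32 + 3²)))*(-4 - 115) = ((-3 - (32 + 9))/(2*(32 + 9)))*(-119) = ((½)*(-3 - 1*41)/41)*(-119) = ((½)*(1/41)*(-3 - 41))*(-119) = ((½)*(1/41)*(-44))*(-119) = -22/41*(-119) = 2618/41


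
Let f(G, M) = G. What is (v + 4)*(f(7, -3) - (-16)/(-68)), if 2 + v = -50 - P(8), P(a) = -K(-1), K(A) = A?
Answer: -5635/17 ≈ -331.47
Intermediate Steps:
P(a) = 1 (P(a) = -1*(-1) = 1)
v = -53 (v = -2 + (-50 - 1*1) = -2 + (-50 - 1) = -2 - 51 = -53)
(v + 4)*(f(7, -3) - (-16)/(-68)) = (-53 + 4)*(7 - (-16)/(-68)) = -49*(7 - (-16)*(-1)/68) = -49*(7 - 1*4/17) = -49*(7 - 4/17) = -49*115/17 = -5635/17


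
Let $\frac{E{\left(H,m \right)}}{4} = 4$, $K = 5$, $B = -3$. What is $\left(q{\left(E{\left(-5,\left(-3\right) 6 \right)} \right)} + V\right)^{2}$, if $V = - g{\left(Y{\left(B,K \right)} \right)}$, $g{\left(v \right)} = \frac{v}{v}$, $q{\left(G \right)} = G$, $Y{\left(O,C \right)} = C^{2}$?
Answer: $225$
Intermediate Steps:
$E{\left(H,m \right)} = 16$ ($E{\left(H,m \right)} = 4 \cdot 4 = 16$)
$g{\left(v \right)} = 1$
$V = -1$ ($V = \left(-1\right) 1 = -1$)
$\left(q{\left(E{\left(-5,\left(-3\right) 6 \right)} \right)} + V\right)^{2} = \left(16 - 1\right)^{2} = 15^{2} = 225$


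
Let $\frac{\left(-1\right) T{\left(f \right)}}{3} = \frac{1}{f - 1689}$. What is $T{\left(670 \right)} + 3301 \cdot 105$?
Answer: $\frac{353190498}{1019} \approx 3.4661 \cdot 10^{5}$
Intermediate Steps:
$T{\left(f \right)} = - \frac{3}{-1689 + f}$ ($T{\left(f \right)} = - \frac{3}{f - 1689} = - \frac{3}{-1689 + f}$)
$T{\left(670 \right)} + 3301 \cdot 105 = - \frac{3}{-1689 + 670} + 3301 \cdot 105 = - \frac{3}{-1019} + 346605 = \left(-3\right) \left(- \frac{1}{1019}\right) + 346605 = \frac{3}{1019} + 346605 = \frac{353190498}{1019}$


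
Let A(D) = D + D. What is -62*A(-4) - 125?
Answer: 371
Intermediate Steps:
A(D) = 2*D
-62*A(-4) - 125 = -124*(-4) - 125 = -62*(-8) - 125 = 496 - 125 = 371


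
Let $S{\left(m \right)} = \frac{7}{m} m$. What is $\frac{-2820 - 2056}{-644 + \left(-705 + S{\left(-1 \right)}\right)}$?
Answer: $\frac{2438}{671} \approx 3.6334$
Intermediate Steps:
$S{\left(m \right)} = 7$
$\frac{-2820 - 2056}{-644 + \left(-705 + S{\left(-1 \right)}\right)} = \frac{-2820 - 2056}{-644 + \left(-705 + 7\right)} = - \frac{4876}{-644 - 698} = - \frac{4876}{-1342} = \left(-4876\right) \left(- \frac{1}{1342}\right) = \frac{2438}{671}$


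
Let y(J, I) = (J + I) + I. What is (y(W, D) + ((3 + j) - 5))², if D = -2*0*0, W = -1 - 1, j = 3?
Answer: 1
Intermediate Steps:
W = -2
D = 0 (D = 0*0 = 0)
y(J, I) = J + 2*I (y(J, I) = (I + J) + I = J + 2*I)
(y(W, D) + ((3 + j) - 5))² = ((-2 + 2*0) + ((3 + 3) - 5))² = ((-2 + 0) + (6 - 5))² = (-2 + 1)² = (-1)² = 1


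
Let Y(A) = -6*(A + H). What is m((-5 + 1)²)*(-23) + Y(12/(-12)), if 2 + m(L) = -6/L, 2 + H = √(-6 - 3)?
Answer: 581/8 - 18*I ≈ 72.625 - 18.0*I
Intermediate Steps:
H = -2 + 3*I (H = -2 + √(-6 - 3) = -2 + √(-9) = -2 + 3*I ≈ -2.0 + 3.0*I)
Y(A) = 12 - 18*I - 6*A (Y(A) = -6*(A + (-2 + 3*I)) = -6*(-2 + A + 3*I) = 12 - 18*I - 6*A)
m(L) = -2 - 6/L
m((-5 + 1)²)*(-23) + Y(12/(-12)) = (-2 - 6/(-5 + 1)²)*(-23) + (12 - 18*I - 72/(-12)) = (-2 - 6/((-4)²))*(-23) + (12 - 18*I - 72*(-1)/12) = (-2 - 6/16)*(-23) + (12 - 18*I - 6*(-1)) = (-2 - 6*1/16)*(-23) + (12 - 18*I + 6) = (-2 - 3/8)*(-23) + (18 - 18*I) = -19/8*(-23) + (18 - 18*I) = 437/8 + (18 - 18*I) = 581/8 - 18*I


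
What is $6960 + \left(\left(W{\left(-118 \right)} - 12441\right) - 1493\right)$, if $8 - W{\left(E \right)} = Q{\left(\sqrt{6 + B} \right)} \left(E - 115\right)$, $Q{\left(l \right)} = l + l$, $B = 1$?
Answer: $-6966 + 466 \sqrt{7} \approx -5733.1$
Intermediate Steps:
$Q{\left(l \right)} = 2 l$
$W{\left(E \right)} = 8 - 2 \sqrt{7} \left(-115 + E\right)$ ($W{\left(E \right)} = 8 - 2 \sqrt{6 + 1} \left(E - 115\right) = 8 - 2 \sqrt{7} \left(-115 + E\right)$)
$6960 + \left(\left(W{\left(-118 \right)} - 12441\right) - 1493\right) = 6960 - \left(13926 - 466 \sqrt{7}\right) = -6966 + 466 \sqrt{7}$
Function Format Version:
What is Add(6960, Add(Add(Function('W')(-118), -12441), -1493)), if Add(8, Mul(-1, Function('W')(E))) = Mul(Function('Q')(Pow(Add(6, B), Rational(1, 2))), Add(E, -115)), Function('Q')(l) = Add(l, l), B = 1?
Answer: Add(-6966, Mul(466, Pow(7, Rational(1, 2)))) ≈ -5733.1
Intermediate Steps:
Function('Q')(l) = Mul(2, l)
Function('W')(E) = Add(8, Mul(-2, Pow(7, Rational(1, 2)), Add(-115, E))) (Function('W')(E) = Add(8, Mul(-1, Mul(Mul(2, Pow(Add(6, 1), Rational(1, 2))), Add(E, -115)))) = Add(8, Mul(-1, Mul(Mul(2, Pow(7, Rational(1, 2))), Add(-115, E)))) = Add(8, Mul(-1, Mul(2, Pow(7, Rational(1, 2)), Add(-115, E)))) = Add(8, Mul(-2, Pow(7, Rational(1, 2)), Add(-115, E))))
Add(6960, Add(Add(Function('W')(-118), -12441), -1493)) = Add(6960, Add(Add(Add(8, Mul(230, Pow(7, Rational(1, 2))), Mul(-2, -118, Pow(7, Rational(1, 2)))), -12441), -1493)) = Add(6960, Add(Add(Add(8, Mul(230, Pow(7, Rational(1, 2))), Mul(236, Pow(7, Rational(1, 2)))), -12441), -1493)) = Add(6960, Add(Add(Add(8, Mul(466, Pow(7, Rational(1, 2)))), -12441), -1493)) = Add(6960, Add(Add(-12433, Mul(466, Pow(7, Rational(1, 2)))), -1493)) = Add(6960, Add(-13926, Mul(466, Pow(7, Rational(1, 2))))) = Add(-6966, Mul(466, Pow(7, Rational(1, 2))))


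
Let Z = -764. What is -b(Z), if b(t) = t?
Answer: 764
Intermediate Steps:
-b(Z) = -1*(-764) = 764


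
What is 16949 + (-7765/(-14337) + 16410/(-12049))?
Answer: 2927738939152/172746513 ≈ 16948.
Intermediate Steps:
16949 + (-7765/(-14337) + 16410/(-12049)) = 16949 + (-7765*(-1/14337) + 16410*(-1/12049)) = 16949 + (7765/14337 - 16410/12049) = 16949 - 141709685/172746513 = 2927738939152/172746513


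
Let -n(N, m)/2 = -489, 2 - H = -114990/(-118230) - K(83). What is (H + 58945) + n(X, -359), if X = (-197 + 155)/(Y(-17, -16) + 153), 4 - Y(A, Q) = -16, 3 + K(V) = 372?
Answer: 237614821/3941 ≈ 60293.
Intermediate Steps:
K(V) = 369 (K(V) = -3 + 372 = 369)
Y(A, Q) = 20 (Y(A, Q) = 4 - 1*(-16) = 4 + 16 = 20)
H = 1458278/3941 (H = 2 - (-114990/(-118230) - 1*369) = 2 - (-114990*(-1/118230) - 369) = 2 - (3833/3941 - 369) = 2 - 1*(-1450396/3941) = 2 + 1450396/3941 = 1458278/3941 ≈ 370.03)
X = -42/173 (X = (-197 + 155)/(20 + 153) = -42/173 ≈ -0.24277)
n(N, m) = 978 (n(N, m) = -2*(-489) = 978)
(H + 58945) + n(X, -359) = (1458278/3941 + 58945) + 978 = 233760523/3941 + 978 = 237614821/3941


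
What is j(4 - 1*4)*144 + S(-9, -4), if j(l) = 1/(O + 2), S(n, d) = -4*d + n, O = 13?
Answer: 83/5 ≈ 16.600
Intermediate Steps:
S(n, d) = n - 4*d
j(l) = 1/15 (j(l) = 1/(13 + 2) = 1/15)
j(4 - 1*4)*144 + S(-9, -4) = (1/15)*144 + (-9 - 4*(-4)) = 48/5 + (-9 + 16) = 48/5 + 7 = 83/5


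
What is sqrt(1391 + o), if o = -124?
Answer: sqrt(1267) ≈ 35.595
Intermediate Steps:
sqrt(1391 + o) = sqrt(1391 - 124) = sqrt(1267)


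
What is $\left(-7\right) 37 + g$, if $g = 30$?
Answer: $-229$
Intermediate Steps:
$\left(-7\right) 37 + g = \left(-7\right) 37 + 30 = -259 + 30 = -229$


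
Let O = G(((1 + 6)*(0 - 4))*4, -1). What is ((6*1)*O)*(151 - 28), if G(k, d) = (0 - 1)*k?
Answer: 82656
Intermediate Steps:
G(k, d) = -k
O = 112 (O = -(1 + 6)*(0 - 4)*4 = -7*(-4)*4 = -(-28)*4 = -1*(-112) = 112)
((6*1)*O)*(151 - 28) = ((6*1)*112)*(151 - 28) = (6*112)*123 = 672*123 = 82656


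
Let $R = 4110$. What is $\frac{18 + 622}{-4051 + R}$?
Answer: $\frac{640}{59} \approx 10.847$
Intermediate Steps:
$\frac{18 + 622}{-4051 + R} = \frac{18 + 622}{-4051 + 4110} = \frac{640}{59}$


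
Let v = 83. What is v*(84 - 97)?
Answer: -1079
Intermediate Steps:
v*(84 - 97) = 83*(84 - 97) = 83*(-13) = -1079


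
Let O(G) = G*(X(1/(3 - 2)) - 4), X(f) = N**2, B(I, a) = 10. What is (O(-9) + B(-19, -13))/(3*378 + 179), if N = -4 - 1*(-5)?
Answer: 37/1313 ≈ 0.028180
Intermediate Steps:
N = 1 (N = -4 + 5 = 1)
X(f) = 1 (X(f) = 1**2 = 1)
O(G) = -3*G (O(G) = G*(1 - 4) = G*(-3) = -3*G)
(O(-9) + B(-19, -13))/(3*378 + 179) = (-3*(-9) + 10)/(3*378 + 179) = (27 + 10)/(1134 + 179) = 37/1313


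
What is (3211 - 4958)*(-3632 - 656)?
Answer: 7491136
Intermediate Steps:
(3211 - 4958)*(-3632 - 656) = -1747*(-4288) = 7491136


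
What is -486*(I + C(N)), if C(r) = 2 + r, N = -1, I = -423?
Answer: 205092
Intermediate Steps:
-486*(I + C(N)) = -486*(-423 + (2 - 1)) = -486*(-423 + 1) = -486*(-422) = 205092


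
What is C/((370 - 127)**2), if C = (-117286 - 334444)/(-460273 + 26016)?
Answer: 451730/25642441593 ≈ 1.7616e-5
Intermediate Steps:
C = 451730/434257 (C = -451730/(-434257) = -451730*(-1/434257) = 451730/434257 ≈ 1.0402)
C/((370 - 127)**2) = 451730/(434257*((370 - 127)**2)) = 451730/(434257*(243**2)) = (451730/434257)/59049 = (451730/434257)*(1/59049) = 451730/25642441593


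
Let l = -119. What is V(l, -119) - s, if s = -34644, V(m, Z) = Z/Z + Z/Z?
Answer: 34646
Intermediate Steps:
V(m, Z) = 2 (V(m, Z) = 1 + 1 = 2)
V(l, -119) - s = 2 - 1*(-34644) = 2 + 34644 = 34646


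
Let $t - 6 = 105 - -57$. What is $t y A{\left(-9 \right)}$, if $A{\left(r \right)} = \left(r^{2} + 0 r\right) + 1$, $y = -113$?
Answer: $-1556688$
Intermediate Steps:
$t = 168$ ($t = 6 + \left(105 - -57\right) = 6 + \left(105 + 57\right) = 6 + 162 = 168$)
$A{\left(r \right)} = 1 + r^{2}$ ($A{\left(r \right)} = \left(r^{2} + 0\right) + 1 = r^{2} + 1 = 1 + r^{2}$)
$t y A{\left(-9 \right)} = 168 \left(-113\right) \left(1 + \left(-9\right)^{2}\right) = - 18984 \left(1 + 81\right) = \left(-18984\right) 82 = -1556688$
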